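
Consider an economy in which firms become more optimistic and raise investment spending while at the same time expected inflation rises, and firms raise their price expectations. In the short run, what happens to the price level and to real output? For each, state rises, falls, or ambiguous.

The first event is a positive demand shock: AD shifts right, which by itself pushes P up and Y up.
The second is an adverse supply shock: SRAS shifts left, which by itself pushes P up and Y down.
Both shocks push P up, so P rises. The two shocks push Y in opposite directions, so the effect on Y is ambiguous.

Price level: rises; output: ambiguous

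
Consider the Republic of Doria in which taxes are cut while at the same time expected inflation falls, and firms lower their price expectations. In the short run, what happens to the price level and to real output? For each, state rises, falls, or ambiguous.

The first event is a positive demand shock: AD shifts right, which by itself pushes P up and Y up.
The second is a favourable supply shock: SRAS shifts right, which by itself pushes P down and Y up.
The two shocks push P in opposite directions, so the effect on P is ambiguous. Both shocks push Y up, so Y rises.

Price level: ambiguous; output: rises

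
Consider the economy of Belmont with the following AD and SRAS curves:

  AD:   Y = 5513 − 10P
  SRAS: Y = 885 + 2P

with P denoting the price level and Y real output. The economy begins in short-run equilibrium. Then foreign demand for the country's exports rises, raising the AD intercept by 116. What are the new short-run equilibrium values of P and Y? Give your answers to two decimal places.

P = 395.33, Y = 1675.67

This is a positive demand shock: AD shifts right.
New AD: Y = 5629 − 10P.
Set AD = SRAS: 5629 − 10P = 885 + 2P, so 4744 = 12P and P = 395.33.
Substituting into AD, Y = 1675.67.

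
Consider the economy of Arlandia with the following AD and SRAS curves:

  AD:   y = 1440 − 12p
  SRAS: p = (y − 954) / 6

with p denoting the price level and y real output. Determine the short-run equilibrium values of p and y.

Rearrange SRAS to y = 954 + 6p.
Set AD = SRAS: 1440 − 12p = 954 + 6p, so 486 = 18p and p = 27.
Then y = 1440 − 12·27 = 1116.

p = 27, y = 1116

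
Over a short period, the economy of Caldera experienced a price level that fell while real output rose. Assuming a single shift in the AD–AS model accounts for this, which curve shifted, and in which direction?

SRAS shifted right

P fell and Y rose. An AD shift moves P and Y in the same direction; an SRAS shift moves them in opposite directions.
Here P and Y moved in opposite directions, so the SRAS curve shifted.
Since Y rose, SRAS shifted right.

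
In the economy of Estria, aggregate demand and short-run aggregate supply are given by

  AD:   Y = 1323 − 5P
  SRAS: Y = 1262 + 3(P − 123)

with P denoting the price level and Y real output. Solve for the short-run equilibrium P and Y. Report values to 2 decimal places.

Write SRAS as Y = 1262 + 3P − 369 = 893 + 3P.
Set AD = SRAS: 1323 − 5P = 893 + 3P, so 430 = 8P and P = 53.75.
Substituting into AD, Y = 1323 − 5P = 1054.25.

P = 53.75, Y = 1054.25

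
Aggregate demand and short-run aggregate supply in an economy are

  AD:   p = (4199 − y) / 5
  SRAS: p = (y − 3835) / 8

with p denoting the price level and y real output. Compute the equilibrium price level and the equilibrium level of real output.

Rearrange AD to y = 4199 − 5p.
Rearrange SRAS to y = 3835 + 8p.
Set AD = SRAS: 4199 − 5p = 3835 + 8p, so 364 = 13p and p = 28.
Then y = 4199 − 5·28 = 4059.

p = 28, y = 4059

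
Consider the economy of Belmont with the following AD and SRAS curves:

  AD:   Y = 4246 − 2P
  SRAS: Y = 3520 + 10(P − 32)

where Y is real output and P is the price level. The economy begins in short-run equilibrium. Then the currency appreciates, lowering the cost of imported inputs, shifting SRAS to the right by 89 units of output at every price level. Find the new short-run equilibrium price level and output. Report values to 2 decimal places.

P = 79.75, Y = 4086.50

This is a positive supply shock: SRAS shifts right.
New SRAS: Y = 3289 + 10P.
Set AD = SRAS: 4246 − 2P = 3289 + 10P, so 957 = 12P and P = 79.75.
Substituting into AD, Y = 4086.50.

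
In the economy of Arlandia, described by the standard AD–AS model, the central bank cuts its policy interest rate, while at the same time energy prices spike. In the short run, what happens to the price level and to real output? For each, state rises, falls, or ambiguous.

The first event is a positive demand shock: AD shifts right, which by itself pushes P up and Y up.
The second is an adverse supply shock: SRAS shifts left, which by itself pushes P up and Y down.
Both shocks push P up, so P rises. The two shocks push Y in opposite directions, so the effect on Y is ambiguous.

Price level: rises; output: ambiguous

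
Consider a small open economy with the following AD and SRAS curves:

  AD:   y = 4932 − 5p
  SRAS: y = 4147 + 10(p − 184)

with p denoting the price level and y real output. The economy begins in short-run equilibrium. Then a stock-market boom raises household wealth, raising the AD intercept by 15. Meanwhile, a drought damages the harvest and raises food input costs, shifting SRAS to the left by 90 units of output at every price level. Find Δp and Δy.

Δp = +7, Δy = -20

After both shocks: AD is y = 4947 − 5p and SRAS is y = 2217 + 10p.
Setting them equal: 2730 = 15p, so p = 182.
y = 4947 − 5·182 = 4037.
Initially p = 175, y = 4057, so Δp = +7 and Δy = -20.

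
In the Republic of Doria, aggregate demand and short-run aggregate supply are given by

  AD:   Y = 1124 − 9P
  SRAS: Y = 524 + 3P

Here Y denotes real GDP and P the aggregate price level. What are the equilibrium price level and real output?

Set AD = SRAS: 1124 − 9P = 524 + 3P, so 600 = 12P and P = 50.
Then Y = 1124 − 9·50 = 674.

P = 50, Y = 674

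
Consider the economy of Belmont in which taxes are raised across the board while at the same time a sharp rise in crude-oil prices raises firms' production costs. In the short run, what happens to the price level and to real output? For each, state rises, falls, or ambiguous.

Price level: ambiguous; output: falls

The first event is a negative demand shock: AD shifts left, which by itself pushes P down and Y down.
The second is an adverse supply shock: SRAS shifts left, which by itself pushes P up and Y down.
The two shocks push P in opposite directions, so the effect on P is ambiguous. Both shocks push Y down, so Y falls.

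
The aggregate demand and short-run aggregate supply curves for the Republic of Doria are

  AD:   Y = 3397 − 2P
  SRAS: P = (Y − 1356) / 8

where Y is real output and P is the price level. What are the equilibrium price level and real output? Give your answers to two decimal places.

Rearrange SRAS to Y = 1356 + 8P.
Set AD = SRAS: 3397 − 2P = 1356 + 8P, so 2041 = 10P and P = 204.10.
Substituting into AD, Y = 3397 − 2P = 2988.80.

P = 204.10, Y = 2988.80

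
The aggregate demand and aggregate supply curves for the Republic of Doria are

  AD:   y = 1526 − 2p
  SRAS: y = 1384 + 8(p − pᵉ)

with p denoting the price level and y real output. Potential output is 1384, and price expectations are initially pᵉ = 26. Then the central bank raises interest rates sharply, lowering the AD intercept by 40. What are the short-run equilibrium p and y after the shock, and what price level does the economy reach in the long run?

Short run: p = 31, y = 1424. Long run: p = 51.

AD shifts left: new AD is y = 1486 − 2p. With pᵉ = 26, SRAS is y = 1176 + 8p.
Short run: 1486 − 2p = 1176 + 8p gives 310 = 10p, so p = 31 and y = 1486 − 2·31 = 1424.
y = 1424 is above potential 1384; expectations adjust and SRAS shifts left until y = 1384.
Long run: on the new AD curve, 1384 = 1486 − 2p gives p = 51.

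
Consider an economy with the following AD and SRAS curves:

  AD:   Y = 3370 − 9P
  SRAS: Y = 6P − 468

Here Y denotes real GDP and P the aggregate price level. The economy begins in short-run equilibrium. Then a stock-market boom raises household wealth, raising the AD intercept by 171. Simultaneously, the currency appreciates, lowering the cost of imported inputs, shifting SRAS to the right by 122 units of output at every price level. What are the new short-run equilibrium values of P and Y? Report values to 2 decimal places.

P = 259.13, Y = 1208.80

After both shocks: AD is Y = 3541 − 9P and SRAS is Y = 6P − 346.
Setting them equal: 3887 = 15P, so P = 259.13.
Substituting into AD, Y = 1208.80.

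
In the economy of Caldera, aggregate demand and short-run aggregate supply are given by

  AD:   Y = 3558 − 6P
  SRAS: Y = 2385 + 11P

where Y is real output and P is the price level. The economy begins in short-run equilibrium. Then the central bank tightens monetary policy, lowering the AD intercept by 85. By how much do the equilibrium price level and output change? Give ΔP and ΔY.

ΔP = -5, ΔY = -55

This is a negative demand shock: AD shifts left.
New AD: Y = 3473 − 6P.
Set AD = SRAS: 3473 − 6P = 2385 + 11P, so 1088 = 17P and P = 64.
Y = 3473 − 6·64 = 3089.
Initially P = 69, Y = 3144, so ΔP = -5 and ΔY = -55.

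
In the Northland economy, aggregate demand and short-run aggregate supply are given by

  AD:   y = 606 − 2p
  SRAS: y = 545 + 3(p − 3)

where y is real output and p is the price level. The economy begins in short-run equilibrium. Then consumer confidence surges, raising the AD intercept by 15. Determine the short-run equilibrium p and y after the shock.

p = 17, y = 587

This is a positive demand shock: AD shifts right.
New AD: y = 621 − 2p.
SRAS can be written y = 536 + 3p.
Set AD = SRAS: 621 − 2p = 536 + 3p, so 85 = 5p and p = 17.
y = 621 − 2·17 = 587.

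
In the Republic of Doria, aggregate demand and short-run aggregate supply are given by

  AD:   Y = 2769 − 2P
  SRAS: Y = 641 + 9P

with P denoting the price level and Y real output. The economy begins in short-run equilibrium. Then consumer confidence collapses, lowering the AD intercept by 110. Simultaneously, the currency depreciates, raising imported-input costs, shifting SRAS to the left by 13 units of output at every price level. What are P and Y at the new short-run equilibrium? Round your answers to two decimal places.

After both shocks: AD is Y = 2659 − 2P and SRAS is Y = 628 + 9P.
Setting them equal: 2031 = 11P, so P = 184.64.
Substituting into AD, Y = 2289.73.

P = 184.64, Y = 2289.73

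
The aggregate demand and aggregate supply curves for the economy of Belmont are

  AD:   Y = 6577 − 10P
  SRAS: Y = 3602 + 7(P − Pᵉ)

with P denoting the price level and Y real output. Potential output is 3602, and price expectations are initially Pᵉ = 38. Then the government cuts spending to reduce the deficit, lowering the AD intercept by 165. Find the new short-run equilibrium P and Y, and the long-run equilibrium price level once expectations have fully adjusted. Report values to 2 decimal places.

AD shifts left: new AD is Y = 6412 − 10P. With Pᵉ = 38, SRAS is Y = 3336 + 7P.
Short run: 6412 − 10P = 3336 + 7P gives 3076 = 17P, so P = 180.94 and Y = 6412 − 10P = 4602.59.
Y = 4602.59 is above potential 3602; expectations adjust and SRAS shifts left until Y = 3602.
Long run: on the new AD curve, 3602 = 6412 − 10P gives P = 281.00.

Short run: P = 180.94, Y = 4602.59. Long run: P = 281.00.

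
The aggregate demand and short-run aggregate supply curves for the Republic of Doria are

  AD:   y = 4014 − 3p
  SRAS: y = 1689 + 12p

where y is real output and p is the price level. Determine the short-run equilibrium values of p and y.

Set AD = SRAS: 4014 − 3p = 1689 + 12p, so 2325 = 15p and p = 155.
Then y = 4014 − 3·155 = 3549.

p = 155, y = 3549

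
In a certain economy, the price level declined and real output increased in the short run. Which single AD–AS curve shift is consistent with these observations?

P fell and Y rose. An AD shift moves P and Y in the same direction; an SRAS shift moves them in opposite directions.
Here P and Y moved in opposite directions, so the SRAS curve shifted.
Since Y rose, SRAS shifted right.

SRAS shifted right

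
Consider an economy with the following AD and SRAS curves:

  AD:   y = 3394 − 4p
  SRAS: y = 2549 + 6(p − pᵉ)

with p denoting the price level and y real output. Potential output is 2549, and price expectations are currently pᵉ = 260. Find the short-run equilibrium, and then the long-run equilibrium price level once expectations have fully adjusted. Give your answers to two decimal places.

Short run: with pᵉ = 260, SRAS is y = 989 + 6p. Setting AD = SRAS gives 2405 = 10p, so p = 240.50 and y = 3394 − 4p = 2432.00.
Output 2432.00 is below potential 2549, so over time expected prices fall and SRAS shifts right until y returns to 2549.
Long run: y = 2549 on the AD curve gives 2549 = 3394 − 4p, so p = 211.25.

Short run: p = 240.50, y = 2432.00. Long run: p = 211.25.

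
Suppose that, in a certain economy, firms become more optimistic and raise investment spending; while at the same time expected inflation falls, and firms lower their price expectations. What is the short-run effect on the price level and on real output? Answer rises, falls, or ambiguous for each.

Price level: ambiguous; output: rises

The first event is a positive demand shock: AD shifts right, which by itself pushes P up and Y up.
The second is a favourable supply shock: SRAS shifts right, which by itself pushes P down and Y up.
The two shocks push P in opposite directions, so the effect on P is ambiguous. Both shocks push Y up, so Y rises.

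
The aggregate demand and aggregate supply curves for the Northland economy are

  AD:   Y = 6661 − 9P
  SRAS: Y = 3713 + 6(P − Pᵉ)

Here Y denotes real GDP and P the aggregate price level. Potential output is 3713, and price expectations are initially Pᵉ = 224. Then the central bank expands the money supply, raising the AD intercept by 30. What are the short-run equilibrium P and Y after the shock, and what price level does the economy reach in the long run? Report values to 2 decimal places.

AD shifts right: new AD is Y = 6691 − 9P. With Pᵉ = 224, SRAS is Y = 2369 + 6P.
Short run: 6691 − 9P = 2369 + 6P gives 4322 = 15P, so P = 288.13 and Y = 6691 − 9P = 4097.80.
Y = 4097.80 is above potential 3713; expectations adjust and SRAS shifts left until Y = 3713.
Long run: on the new AD curve, 3713 = 6691 − 9P gives P = 330.89.

Short run: P = 288.13, Y = 4097.80. Long run: P = 330.89.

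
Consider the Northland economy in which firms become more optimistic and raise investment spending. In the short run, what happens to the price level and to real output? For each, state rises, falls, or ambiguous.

This is a positive demand shock: AD shifts right.
Moving along the upward-sloping SRAS curve, P rises and Y rises.

Price level: rises; output: rises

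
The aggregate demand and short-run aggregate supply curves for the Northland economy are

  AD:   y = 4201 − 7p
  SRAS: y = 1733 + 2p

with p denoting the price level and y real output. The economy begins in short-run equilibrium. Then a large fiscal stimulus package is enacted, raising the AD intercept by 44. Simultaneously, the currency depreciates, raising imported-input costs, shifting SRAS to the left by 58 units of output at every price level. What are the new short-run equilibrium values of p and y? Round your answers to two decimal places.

p = 285.56, y = 2246.11

After both shocks: AD is y = 4245 − 7p and SRAS is y = 1675 + 2p.
Setting them equal: 2570 = 9p, so p = 285.56.
Substituting into AD, y = 2246.11.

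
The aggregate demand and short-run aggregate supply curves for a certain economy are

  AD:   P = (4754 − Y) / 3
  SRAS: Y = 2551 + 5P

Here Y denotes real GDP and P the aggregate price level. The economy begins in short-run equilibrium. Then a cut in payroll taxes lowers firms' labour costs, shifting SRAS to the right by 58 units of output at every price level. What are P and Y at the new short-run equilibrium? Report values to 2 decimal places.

This is a positive supply shock: SRAS shifts right.
New SRAS: Y = 2609 + 5P.
Set AD = SRAS: 4754 − 3P = 2609 + 5P, so 2145 = 8P and P = 268.13.
Substituting into AD, Y = 3949.63.

P = 268.13, Y = 3949.63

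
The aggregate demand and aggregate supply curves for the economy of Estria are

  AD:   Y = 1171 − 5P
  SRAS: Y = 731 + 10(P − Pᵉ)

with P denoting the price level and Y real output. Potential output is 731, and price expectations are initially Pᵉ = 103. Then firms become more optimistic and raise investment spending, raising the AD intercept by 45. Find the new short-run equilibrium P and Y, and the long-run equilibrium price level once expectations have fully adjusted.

Short run: P = 101, Y = 711. Long run: P = 97.

AD shifts right: new AD is Y = 1216 − 5P. With Pᵉ = 103, SRAS is Y = 10P − 299.
Short run: 1216 − 5P = 10P − 299 gives 1515 = 15P, so P = 101 and Y = 1216 − 5·101 = 711.
Y = 711 is below potential 731; expectations adjust and SRAS shifts right until Y = 731.
Long run: on the new AD curve, 731 = 1216 − 5P gives P = 97.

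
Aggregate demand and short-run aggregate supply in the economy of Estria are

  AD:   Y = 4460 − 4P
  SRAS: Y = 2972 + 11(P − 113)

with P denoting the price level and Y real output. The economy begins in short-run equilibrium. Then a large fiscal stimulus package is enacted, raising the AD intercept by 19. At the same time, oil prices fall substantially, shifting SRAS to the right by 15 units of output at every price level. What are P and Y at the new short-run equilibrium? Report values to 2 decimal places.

After both shocks: AD is Y = 4479 − 4P and SRAS is Y = 1744 + 11P.
Setting them equal: 2735 = 15P, so P = 182.33.
Substituting into AD, Y = 3749.67.

P = 182.33, Y = 3749.67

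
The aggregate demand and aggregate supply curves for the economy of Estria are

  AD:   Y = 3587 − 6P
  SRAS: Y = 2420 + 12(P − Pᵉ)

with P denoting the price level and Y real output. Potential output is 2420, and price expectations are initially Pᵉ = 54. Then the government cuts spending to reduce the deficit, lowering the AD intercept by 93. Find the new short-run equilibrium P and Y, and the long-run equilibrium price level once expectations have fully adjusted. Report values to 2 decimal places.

Short run: P = 95.67, Y = 2920.00. Long run: P = 179.00.

AD shifts left: new AD is Y = 3494 − 6P. With Pᵉ = 54, SRAS is Y = 1772 + 12P.
Short run: 3494 − 6P = 1772 + 12P gives 1722 = 18P, so P = 95.67 and Y = 3494 − 6P = 2920.00.
Y = 2920.00 is above potential 2420; expectations adjust and SRAS shifts left until Y = 2420.
Long run: on the new AD curve, 2420 = 3494 − 6P gives P = 179.00.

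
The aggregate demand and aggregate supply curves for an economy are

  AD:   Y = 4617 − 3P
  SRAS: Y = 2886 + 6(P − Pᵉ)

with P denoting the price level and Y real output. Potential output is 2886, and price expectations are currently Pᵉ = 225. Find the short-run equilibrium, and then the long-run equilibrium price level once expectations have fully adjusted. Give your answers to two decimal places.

Short run: P = 342.33, Y = 3590.00. Long run: P = 577.00.

Short run: with Pᵉ = 225, SRAS is Y = 1536 + 6P. Setting AD = SRAS gives 3081 = 9P, so P = 342.33 and Y = 4617 − 3P = 3590.00.
Output 3590.00 is above potential 2886, so over time expected prices rise and SRAS shifts left until Y returns to 2886.
Long run: Y = 2886 on the AD curve gives 2886 = 4617 − 3P, so P = 577.00.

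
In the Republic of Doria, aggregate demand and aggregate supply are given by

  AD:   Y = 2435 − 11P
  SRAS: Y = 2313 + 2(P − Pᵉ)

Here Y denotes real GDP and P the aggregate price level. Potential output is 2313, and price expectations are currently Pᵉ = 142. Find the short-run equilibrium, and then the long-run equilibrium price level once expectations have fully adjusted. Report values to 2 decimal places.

Short run: P = 31.23, Y = 2091.46. Long run: P = 11.09.

Short run: with Pᵉ = 142, SRAS is Y = 2029 + 2P. Setting AD = SRAS gives 406 = 13P, so P = 31.23 and Y = 2435 − 11P = 2091.46.
Output 2091.46 is below potential 2313, so over time expected prices fall and SRAS shifts right until Y returns to 2313.
Long run: Y = 2313 on the AD curve gives 2313 = 2435 − 11P, so P = 11.09.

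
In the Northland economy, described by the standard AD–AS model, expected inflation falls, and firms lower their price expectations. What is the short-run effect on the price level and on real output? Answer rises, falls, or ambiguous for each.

This is a favourable supply shock: SRAS shifts right.
Moving along the downward-sloping AD curve, P falls and Y rises.

Price level: falls; output: rises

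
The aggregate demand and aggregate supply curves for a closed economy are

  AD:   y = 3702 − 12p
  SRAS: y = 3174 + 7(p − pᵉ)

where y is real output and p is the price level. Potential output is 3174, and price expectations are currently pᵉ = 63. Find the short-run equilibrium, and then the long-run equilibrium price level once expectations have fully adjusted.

Short run: with pᵉ = 63, SRAS is y = 2733 + 7p. Setting AD = SRAS gives 969 = 19p, so p = 51 and y = 3702 − 12·51 = 3090.
Output 3090 is below potential 3174, so over time expected prices fall and SRAS shifts right until y returns to 3174.
Long run: y = 3174 on the AD curve gives 3174 = 3702 − 12p, so p = 44.

Short run: p = 51, y = 3090. Long run: p = 44.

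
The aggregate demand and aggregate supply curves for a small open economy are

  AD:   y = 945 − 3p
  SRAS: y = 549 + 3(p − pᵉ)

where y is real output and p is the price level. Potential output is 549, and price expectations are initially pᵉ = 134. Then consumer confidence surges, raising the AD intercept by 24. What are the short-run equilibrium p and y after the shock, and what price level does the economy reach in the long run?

Short run: p = 137, y = 558. Long run: p = 140.

AD shifts right: new AD is y = 969 − 3p. With pᵉ = 134, SRAS is y = 147 + 3p.
Short run: 969 − 3p = 147 + 3p gives 822 = 6p, so p = 137 and y = 969 − 3·137 = 558.
y = 558 is above potential 549; expectations adjust and SRAS shifts left until y = 549.
Long run: on the new AD curve, 549 = 969 − 3p gives p = 140.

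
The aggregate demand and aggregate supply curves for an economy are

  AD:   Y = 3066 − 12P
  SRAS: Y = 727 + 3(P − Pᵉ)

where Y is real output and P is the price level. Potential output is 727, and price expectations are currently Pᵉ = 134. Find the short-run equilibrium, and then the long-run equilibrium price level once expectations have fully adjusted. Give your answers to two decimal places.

Short run: P = 182.73, Y = 873.20. Long run: P = 194.92.

Short run: with Pᵉ = 134, SRAS is Y = 325 + 3P. Setting AD = SRAS gives 2741 = 15P, so P = 182.73 and Y = 3066 − 12P = 873.20.
Output 873.20 is above potential 727, so over time expected prices rise and SRAS shifts left until Y returns to 727.
Long run: Y = 727 on the AD curve gives 727 = 3066 − 12P, so P = 194.92.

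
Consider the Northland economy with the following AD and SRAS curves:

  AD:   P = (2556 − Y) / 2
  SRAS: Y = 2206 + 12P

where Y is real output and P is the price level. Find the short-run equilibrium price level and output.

Rearrange AD to Y = 2556 − 2P.
Set AD = SRAS: 2556 − 2P = 2206 + 12P, so 350 = 14P and P = 25.
Then Y = 2556 − 2·25 = 2506.

P = 25, Y = 2506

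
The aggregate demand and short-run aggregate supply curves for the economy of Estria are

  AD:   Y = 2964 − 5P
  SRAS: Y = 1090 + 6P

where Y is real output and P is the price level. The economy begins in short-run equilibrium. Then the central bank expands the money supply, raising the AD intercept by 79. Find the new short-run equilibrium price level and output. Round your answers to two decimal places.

This is a positive demand shock: AD shifts right.
New AD: Y = 3043 − 5P.
Set AD = SRAS: 3043 − 5P = 1090 + 6P, so 1953 = 11P and P = 177.55.
Substituting into AD, Y = 2155.27.

P = 177.55, Y = 2155.27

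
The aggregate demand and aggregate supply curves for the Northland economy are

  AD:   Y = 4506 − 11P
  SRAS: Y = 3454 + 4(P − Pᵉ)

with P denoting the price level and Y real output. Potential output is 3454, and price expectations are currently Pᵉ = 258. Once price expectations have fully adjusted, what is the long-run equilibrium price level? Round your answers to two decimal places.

Long-run P = 95.64

Short run: with Pᵉ = 258, SRAS is Y = 2422 + 4P. Setting AD = SRAS gives 2084 = 15P, so P = 138.93 and Y = 4506 − 11P = 2977.73.
Output 2977.73 is below potential 3454, so over time expected prices fall and SRAS shifts right until Y returns to 3454.
Long run: Y = 3454 on the AD curve gives 3454 = 4506 − 11P, so P = 95.64.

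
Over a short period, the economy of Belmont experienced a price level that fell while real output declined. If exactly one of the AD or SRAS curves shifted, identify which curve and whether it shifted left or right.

AD shifted left

P fell and Y fell. An AD shift moves P and Y in the same direction; an SRAS shift moves them in opposite directions.
Here P and Y moved in the same direction, so the AD curve shifted.
Since Y fell, AD shifted left.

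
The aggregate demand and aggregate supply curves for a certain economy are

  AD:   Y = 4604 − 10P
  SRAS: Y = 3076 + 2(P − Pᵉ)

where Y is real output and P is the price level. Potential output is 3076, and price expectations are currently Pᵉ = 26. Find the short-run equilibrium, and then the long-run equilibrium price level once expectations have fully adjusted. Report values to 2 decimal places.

Short run: with Pᵉ = 26, SRAS is Y = 3024 + 2P. Setting AD = SRAS gives 1580 = 12P, so P = 131.67 and Y = 4604 − 10P = 3287.33.
Output 3287.33 is above potential 3076, so over time expected prices rise and SRAS shifts left until Y returns to 3076.
Long run: Y = 3076 on the AD curve gives 3076 = 4604 − 10P, so P = 152.80.

Short run: P = 131.67, Y = 3287.33. Long run: P = 152.80.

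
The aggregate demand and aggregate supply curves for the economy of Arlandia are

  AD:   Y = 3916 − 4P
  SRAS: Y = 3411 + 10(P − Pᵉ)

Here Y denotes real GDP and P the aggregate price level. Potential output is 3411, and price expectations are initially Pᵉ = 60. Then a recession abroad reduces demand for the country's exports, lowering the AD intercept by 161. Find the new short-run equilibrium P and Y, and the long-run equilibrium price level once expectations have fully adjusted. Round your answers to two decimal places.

AD shifts left: new AD is Y = 3755 − 4P. With Pᵉ = 60, SRAS is Y = 2811 + 10P.
Short run: 3755 − 4P = 2811 + 10P gives 944 = 14P, so P = 67.43 and Y = 3755 − 4P = 3485.29.
Y = 3485.29 is above potential 3411; expectations adjust and SRAS shifts left until Y = 3411.
Long run: on the new AD curve, 3411 = 3755 − 4P gives P = 86.00.

Short run: P = 67.43, Y = 3485.29. Long run: P = 86.00.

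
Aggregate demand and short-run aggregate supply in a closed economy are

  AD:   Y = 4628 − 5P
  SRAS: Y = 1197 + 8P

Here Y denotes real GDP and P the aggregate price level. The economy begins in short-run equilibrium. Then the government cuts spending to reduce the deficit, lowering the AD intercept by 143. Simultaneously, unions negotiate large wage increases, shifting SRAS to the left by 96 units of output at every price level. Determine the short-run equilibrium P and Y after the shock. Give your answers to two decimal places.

P = 260.31, Y = 3183.46

After both shocks: AD is Y = 4485 − 5P and SRAS is Y = 1101 + 8P.
Setting them equal: 3384 = 13P, so P = 260.31.
Substituting into AD, Y = 3183.46.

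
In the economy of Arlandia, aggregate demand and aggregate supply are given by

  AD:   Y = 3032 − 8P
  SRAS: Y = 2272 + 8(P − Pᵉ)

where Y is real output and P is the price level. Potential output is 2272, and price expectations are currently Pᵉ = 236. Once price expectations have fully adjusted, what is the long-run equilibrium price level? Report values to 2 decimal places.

Short run: with Pᵉ = 236, SRAS is Y = 384 + 8P. Setting AD = SRAS gives 2648 = 16P, so P = 165.50 and Y = 3032 − 8P = 1708.00.
Output 1708.00 is below potential 2272, so over time expected prices fall and SRAS shifts right until Y returns to 2272.
Long run: Y = 2272 on the AD curve gives 2272 = 3032 − 8P, so P = 95.00.

Long-run P = 95.00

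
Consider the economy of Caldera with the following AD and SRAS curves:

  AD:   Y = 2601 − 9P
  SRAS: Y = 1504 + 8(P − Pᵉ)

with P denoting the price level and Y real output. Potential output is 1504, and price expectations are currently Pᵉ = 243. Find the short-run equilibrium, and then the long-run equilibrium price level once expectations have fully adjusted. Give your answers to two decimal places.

Short run: with Pᵉ = 243, SRAS is Y = 8P − 440. Setting AD = SRAS gives 3041 = 17P, so P = 178.88 and Y = 2601 − 9P = 991.06.
Output 991.06 is below potential 1504, so over time expected prices fall and SRAS shifts right until Y returns to 1504.
Long run: Y = 1504 on the AD curve gives 1504 = 2601 − 9P, so P = 121.89.

Short run: P = 178.88, Y = 991.06. Long run: P = 121.89.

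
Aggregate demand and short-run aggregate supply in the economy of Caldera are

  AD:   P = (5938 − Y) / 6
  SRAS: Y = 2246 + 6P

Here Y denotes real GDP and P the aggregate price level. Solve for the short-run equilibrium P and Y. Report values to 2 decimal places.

P = 307.67, Y = 4092.00

Rearrange AD to Y = 5938 − 6P.
Set AD = SRAS: 5938 − 6P = 2246 + 6P, so 3692 = 12P and P = 307.67.
Substituting into AD, Y = 5938 − 6P = 4092.00.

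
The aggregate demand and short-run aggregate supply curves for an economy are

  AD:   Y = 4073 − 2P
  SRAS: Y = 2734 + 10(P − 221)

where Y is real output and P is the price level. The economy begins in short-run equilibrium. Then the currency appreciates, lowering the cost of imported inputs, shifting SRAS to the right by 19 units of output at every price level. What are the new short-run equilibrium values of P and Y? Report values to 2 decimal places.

This is a positive supply shock: SRAS shifts right.
New SRAS: Y = 543 + 10P.
Set AD = SRAS: 4073 − 2P = 543 + 10P, so 3530 = 12P and P = 294.17.
Substituting into AD, Y = 3484.67.

P = 294.17, Y = 3484.67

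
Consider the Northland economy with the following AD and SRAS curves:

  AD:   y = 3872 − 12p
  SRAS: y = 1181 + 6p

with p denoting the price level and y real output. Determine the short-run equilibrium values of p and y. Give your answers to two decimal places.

p = 149.50, y = 2078.00

Set AD = SRAS: 3872 − 12p = 1181 + 6p, so 2691 = 18p and p = 149.50.
Substituting into AD, y = 3872 − 12p = 2078.00.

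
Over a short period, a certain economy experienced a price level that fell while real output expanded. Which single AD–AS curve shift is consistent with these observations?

SRAS shifted right

P fell and Y rose. An AD shift moves P and Y in the same direction; an SRAS shift moves them in opposite directions.
Here P and Y moved in opposite directions, so the SRAS curve shifted.
Since Y rose, SRAS shifted right.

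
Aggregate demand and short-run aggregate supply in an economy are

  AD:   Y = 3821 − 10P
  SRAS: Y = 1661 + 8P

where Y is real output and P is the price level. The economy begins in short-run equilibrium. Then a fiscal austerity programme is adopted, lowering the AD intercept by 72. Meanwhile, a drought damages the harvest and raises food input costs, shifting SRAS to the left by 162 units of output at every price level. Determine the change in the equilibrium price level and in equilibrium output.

ΔP = +5, ΔY = -122

After both shocks: AD is Y = 3749 − 10P and SRAS is Y = 1499 + 8P.
Setting them equal: 2250 = 18P, so P = 125.
Y = 3749 − 10·125 = 2499.
Initially P = 120, Y = 2621, so ΔP = +5 and ΔY = -122.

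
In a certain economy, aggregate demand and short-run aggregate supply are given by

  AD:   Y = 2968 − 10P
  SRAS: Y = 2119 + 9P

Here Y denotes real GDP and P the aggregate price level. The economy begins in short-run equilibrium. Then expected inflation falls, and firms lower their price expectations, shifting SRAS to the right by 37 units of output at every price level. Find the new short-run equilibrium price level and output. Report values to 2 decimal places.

P = 42.74, Y = 2540.63

This is a positive supply shock: SRAS shifts right.
New SRAS: Y = 2156 + 9P.
Set AD = SRAS: 2968 − 10P = 2156 + 9P, so 812 = 19P and P = 42.74.
Substituting into AD, Y = 2540.63.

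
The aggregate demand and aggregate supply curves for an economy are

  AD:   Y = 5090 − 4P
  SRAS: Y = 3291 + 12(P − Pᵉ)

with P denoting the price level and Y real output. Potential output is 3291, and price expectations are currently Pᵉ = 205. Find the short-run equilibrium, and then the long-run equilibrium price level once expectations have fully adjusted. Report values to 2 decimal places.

Short run: with Pᵉ = 205, SRAS is Y = 831 + 12P. Setting AD = SRAS gives 4259 = 16P, so P = 266.19 and Y = 5090 − 4P = 4025.25.
Output 4025.25 is above potential 3291, so over time expected prices rise and SRAS shifts left until Y returns to 3291.
Long run: Y = 3291 on the AD curve gives 3291 = 5090 − 4P, so P = 449.75.

Short run: P = 266.19, Y = 4025.25. Long run: P = 449.75.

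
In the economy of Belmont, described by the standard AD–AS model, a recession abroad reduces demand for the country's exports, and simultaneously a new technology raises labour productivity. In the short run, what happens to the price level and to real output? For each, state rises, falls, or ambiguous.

Price level: falls; output: ambiguous

The first event is a negative demand shock: AD shifts left, which by itself pushes P down and Y down.
The second is a favourable supply shock: SRAS shifts right, which by itself pushes P down and Y up.
Both shocks push P down, so P falls. The two shocks push Y in opposite directions, so the effect on Y is ambiguous.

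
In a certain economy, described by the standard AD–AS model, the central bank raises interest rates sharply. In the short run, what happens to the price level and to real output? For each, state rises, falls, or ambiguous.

This is a negative demand shock: AD shifts left.
Moving along the upward-sloping SRAS curve, P falls and Y falls.

Price level: falls; output: falls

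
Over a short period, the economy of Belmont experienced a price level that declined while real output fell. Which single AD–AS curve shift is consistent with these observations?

AD shifted left

P fell and Y fell. An AD shift moves P and Y in the same direction; an SRAS shift moves them in opposite directions.
Here P and Y moved in the same direction, so the AD curve shifted.
Since Y fell, AD shifted left.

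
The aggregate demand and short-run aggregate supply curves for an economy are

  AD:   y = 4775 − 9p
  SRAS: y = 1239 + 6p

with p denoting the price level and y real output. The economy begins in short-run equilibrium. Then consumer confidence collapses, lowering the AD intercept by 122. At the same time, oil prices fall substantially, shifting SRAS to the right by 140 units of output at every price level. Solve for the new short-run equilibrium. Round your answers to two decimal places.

After both shocks: AD is y = 4653 − 9p and SRAS is y = 1379 + 6p.
Setting them equal: 3274 = 15p, so p = 218.27.
Substituting into AD, y = 2688.60.

p = 218.27, y = 2688.60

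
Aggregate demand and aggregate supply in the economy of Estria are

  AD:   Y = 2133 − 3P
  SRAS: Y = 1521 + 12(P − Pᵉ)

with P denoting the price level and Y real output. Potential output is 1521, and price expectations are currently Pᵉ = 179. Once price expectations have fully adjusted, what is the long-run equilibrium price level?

Long-run P = 204

Short run: with Pᵉ = 179, SRAS is Y = 12P − 627. Setting AD = SRAS gives 2760 = 15P, so P = 184 and Y = 2133 − 3·184 = 1581.
Output 1581 is above potential 1521, so over time expected prices rise and SRAS shifts left until Y returns to 1521.
Long run: Y = 1521 on the AD curve gives 1521 = 2133 − 3P, so P = 204.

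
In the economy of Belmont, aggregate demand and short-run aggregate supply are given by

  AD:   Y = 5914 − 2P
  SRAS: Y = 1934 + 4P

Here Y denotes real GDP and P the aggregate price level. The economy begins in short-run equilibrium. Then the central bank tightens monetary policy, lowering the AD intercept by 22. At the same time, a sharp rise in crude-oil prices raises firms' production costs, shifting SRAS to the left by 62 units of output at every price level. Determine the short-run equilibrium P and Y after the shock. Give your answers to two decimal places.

P = 670.00, Y = 4552.00

After both shocks: AD is Y = 5892 − 2P and SRAS is Y = 1872 + 4P.
Setting them equal: 4020 = 6P, so P = 670.00.
Substituting into AD, Y = 4552.00.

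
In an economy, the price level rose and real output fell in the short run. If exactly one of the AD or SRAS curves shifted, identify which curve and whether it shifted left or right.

SRAS shifted left

P rose and Y fell. An AD shift moves P and Y in the same direction; an SRAS shift moves them in opposite directions.
Here P and Y moved in opposite directions, so the SRAS curve shifted.
Since Y fell, SRAS shifted left.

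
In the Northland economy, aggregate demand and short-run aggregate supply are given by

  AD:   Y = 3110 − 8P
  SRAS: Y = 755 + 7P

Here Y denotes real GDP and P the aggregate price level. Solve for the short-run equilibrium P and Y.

Set AD = SRAS: 3110 − 8P = 755 + 7P, so 2355 = 15P and P = 157.
Then Y = 3110 − 8·157 = 1854.

P = 157, Y = 1854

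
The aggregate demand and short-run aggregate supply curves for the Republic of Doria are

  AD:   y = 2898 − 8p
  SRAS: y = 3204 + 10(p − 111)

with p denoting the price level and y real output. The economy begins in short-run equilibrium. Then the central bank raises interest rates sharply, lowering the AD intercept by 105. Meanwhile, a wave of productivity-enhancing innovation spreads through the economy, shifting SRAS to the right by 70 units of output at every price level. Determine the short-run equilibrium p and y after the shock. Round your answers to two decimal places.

p = 34.94, y = 2513.44

After both shocks: AD is y = 2793 − 8p and SRAS is y = 2164 + 10p.
Setting them equal: 629 = 18p, so p = 34.94.
Substituting into AD, y = 2513.44.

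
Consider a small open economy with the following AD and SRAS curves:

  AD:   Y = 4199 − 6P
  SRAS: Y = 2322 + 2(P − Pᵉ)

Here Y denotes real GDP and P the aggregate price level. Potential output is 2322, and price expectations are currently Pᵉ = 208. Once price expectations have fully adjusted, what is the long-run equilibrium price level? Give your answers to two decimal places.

Short run: with Pᵉ = 208, SRAS is Y = 1906 + 2P. Setting AD = SRAS gives 2293 = 8P, so P = 286.63 and Y = 4199 − 6P = 2479.25.
Output 2479.25 is above potential 2322, so over time expected prices rise and SRAS shifts left until Y returns to 2322.
Long run: Y = 2322 on the AD curve gives 2322 = 4199 − 6P, so P = 312.83.

Long-run P = 312.83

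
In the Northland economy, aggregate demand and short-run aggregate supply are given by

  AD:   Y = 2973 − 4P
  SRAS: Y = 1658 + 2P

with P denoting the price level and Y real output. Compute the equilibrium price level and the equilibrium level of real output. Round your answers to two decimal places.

P = 219.17, Y = 2096.33

Set AD = SRAS: 2973 − 4P = 1658 + 2P, so 1315 = 6P and P = 219.17.
Substituting into AD, Y = 2973 − 4P = 2096.33.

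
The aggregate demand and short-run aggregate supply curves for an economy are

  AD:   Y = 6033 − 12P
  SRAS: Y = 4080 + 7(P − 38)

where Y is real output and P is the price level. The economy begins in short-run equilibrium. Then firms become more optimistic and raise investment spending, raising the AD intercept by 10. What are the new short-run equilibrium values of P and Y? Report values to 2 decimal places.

This is a positive demand shock: AD shifts right.
New AD: Y = 6043 − 12P.
SRAS can be written Y = 3814 + 7P.
Set AD = SRAS: 6043 − 12P = 3814 + 7P, so 2229 = 19P and P = 117.32.
Substituting into AD, Y = 4635.21.

P = 117.32, Y = 4635.21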